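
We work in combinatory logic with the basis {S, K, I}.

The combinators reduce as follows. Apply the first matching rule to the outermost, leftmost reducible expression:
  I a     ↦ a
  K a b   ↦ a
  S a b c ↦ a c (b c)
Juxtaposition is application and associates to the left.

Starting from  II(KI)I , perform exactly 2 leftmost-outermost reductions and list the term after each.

  start: II(KI)I
  →1  I(KI)I
  →2  KII

Answer: after 2 steps: KII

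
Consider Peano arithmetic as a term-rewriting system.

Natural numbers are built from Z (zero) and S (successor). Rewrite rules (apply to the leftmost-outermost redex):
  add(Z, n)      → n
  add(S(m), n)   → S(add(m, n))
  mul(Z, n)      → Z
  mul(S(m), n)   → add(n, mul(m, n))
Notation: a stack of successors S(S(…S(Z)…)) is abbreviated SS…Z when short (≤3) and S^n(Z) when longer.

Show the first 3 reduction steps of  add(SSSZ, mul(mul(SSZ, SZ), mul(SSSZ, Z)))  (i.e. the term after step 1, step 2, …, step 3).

  start: add(SSSZ, mul(mul(SSZ, SZ), mul(SSSZ, Z)))
  →1  S(add(SSZ, mul(mul(SSZ, SZ), mul(SSSZ, Z))))
  →2  S(S(add(SZ, mul(mul(SSZ, SZ), mul(SSSZ, Z)))))
  →3  S(S(S(add(Z, mul(mul(SSZ, SZ), mul(SSSZ, Z))))))

Answer: after 3 steps: S(S(S(add(Z, mul(mul(SSZ, SZ), mul(SSSZ, Z))))))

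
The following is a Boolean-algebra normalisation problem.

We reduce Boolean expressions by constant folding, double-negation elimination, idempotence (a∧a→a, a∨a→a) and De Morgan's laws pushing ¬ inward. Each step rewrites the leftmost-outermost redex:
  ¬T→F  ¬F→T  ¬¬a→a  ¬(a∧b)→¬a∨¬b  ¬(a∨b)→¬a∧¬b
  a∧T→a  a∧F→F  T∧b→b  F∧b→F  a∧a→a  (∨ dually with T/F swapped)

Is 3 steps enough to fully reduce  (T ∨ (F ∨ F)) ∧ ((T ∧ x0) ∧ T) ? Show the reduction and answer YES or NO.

  start: (T ∨ (F ∨ F)) ∧ ((T ∧ x0) ∧ T)
  [1] T ∧ ((T ∧ x0) ∧ T)
  [2] (T ∧ x0) ∧ T
  [3] T ∧ x0

Answer: NO — after 3 steps the term is T ∧ x0, not yet normal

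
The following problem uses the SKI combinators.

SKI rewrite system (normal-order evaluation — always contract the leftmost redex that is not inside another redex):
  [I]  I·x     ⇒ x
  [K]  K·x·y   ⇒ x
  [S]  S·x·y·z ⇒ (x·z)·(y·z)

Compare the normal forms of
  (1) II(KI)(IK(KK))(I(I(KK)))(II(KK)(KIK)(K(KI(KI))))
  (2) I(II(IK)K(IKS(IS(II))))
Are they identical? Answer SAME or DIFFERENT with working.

Term A:
  start: II(KI)(IK(KK))(I(I(KK)))(II(KK)(KIK)(K(KI(KI))))
  [1] I(KI)(IK(KK))(I(I(KK)))(II(KK)(KIK)(K(KI(KI))))
  [2] KI(IK(KK))(I(I(KK)))(II(KK)(KIK)(K(KI(KI))))
  [3] I(I(I(KK)))(II(KK)(KIK)(K(KI(KI))))
  [4] I(I(KK))(II(KK)(KIK)(K(KI(KI))))
  [5] I(KK)(II(KK)(KIK)(K(KI(KI))))
  [6] KK(II(KK)(KIK)(K(KI(KI))))
  [7] K

Term B:
  start: I(II(IK)K(IKS(IS(II))))
  [1] II(IK)K(IKS(IS(II)))
  [2] I(IK)K(IKS(IS(II)))
  [3] IKK(IKS(IS(II)))
  [4] KK(IKS(IS(II)))
  [5] K

Answer: SAME — A ⇓ K, B ⇓ K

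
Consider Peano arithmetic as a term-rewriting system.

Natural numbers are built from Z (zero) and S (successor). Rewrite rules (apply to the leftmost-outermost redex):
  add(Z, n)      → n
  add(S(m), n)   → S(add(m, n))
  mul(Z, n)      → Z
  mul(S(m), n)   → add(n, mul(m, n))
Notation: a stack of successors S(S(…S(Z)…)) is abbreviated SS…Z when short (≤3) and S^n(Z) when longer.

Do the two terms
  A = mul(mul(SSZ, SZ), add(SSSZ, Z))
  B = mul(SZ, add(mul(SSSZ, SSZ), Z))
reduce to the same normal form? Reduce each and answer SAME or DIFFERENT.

Answer: SAME — A ⇓ S^6(Z), B ⇓ S^6(Z)

Reduction:
Term A:
  start: mul(mul(SSZ, SZ), add(SSSZ, Z))
  →1  mul(add(SZ, mul(SZ, SZ)), add(SSSZ, Z))
  →2  mul(S(add(Z, mul(SZ, SZ))), add(SSSZ, Z))
  →3  add(add(SSSZ, Z), mul(add(Z, mul(SZ, SZ)), add(SSSZ, Z)))
  →4  add(S(add(SSZ, Z)), mul(add(Z, mul(SZ, SZ)), add(SSSZ, Z)))
  →5  S(add(add(SSZ, Z), mul(add(Z, mul(SZ, SZ)), add(SSSZ, Z))))
  →6  S(add(S(add(SZ, Z)), mul(add(Z, mul(SZ, SZ)), add(SSSZ, Z))))
  →7  S(S(add(add(SZ, Z), mul(add(Z, mul(SZ, SZ)), add(SSSZ, Z)))))
  →8  S(S(add(S(add(Z, Z)), mul(add(Z, mul(SZ, SZ)), add(SSSZ, Z)))))
  →9  S(S(S(add(add(Z, Z), mul(add(Z, mul(SZ, SZ)), add(SSSZ, Z))))))
  →10  S(S(S(add(Z, mul(add(Z, mul(SZ, SZ)), add(SSSZ, Z))))))
  →11  S(S(S(mul(add(Z, mul(SZ, SZ)), add(SSSZ, Z)))))
  →12  S(S(S(mul(mul(SZ, SZ), add(SSSZ, Z)))))
  →13  S(S(S(mul(add(SZ, mul(Z, SZ)), add(SSSZ, Z)))))
  →14  S(S(S(mul(S(add(Z, mul(Z, SZ))), add(SSSZ, Z)))))
  →15  S(S(S(add(add(SSSZ, Z), mul(add(Z, mul(Z, SZ)), add(SSSZ, Z))))))
  →16  S(S(S(add(S(add(SSZ, Z)), mul(add(Z, mul(Z, SZ)), add(SSSZ, Z))))))
  →17  S(S(S(S(add(add(SSZ, Z), mul(add(Z, mul(Z, SZ)), add(SSSZ, Z)))))))
  →18  S(S(S(S(add(S(add(SZ, Z)), mul(add(Z, mul(Z, SZ)), add(SSSZ, Z)))))))
  →19  S(S(S(S(S(add(add(SZ, Z), mul(add(Z, mul(Z, SZ)), add(SSSZ, Z))))))))
  →20  S(S(S(S(S(add(S(add(Z, Z)), mul(add(Z, mul(Z, SZ)), add(SSSZ, Z))))))))
  →21  S(S(S(S(S(S(add(add(Z, Z), mul(add(Z, mul(Z, SZ)), add(SSSZ, Z)))))))))
  →22  S(S(S(S(S(S(add(Z, mul(add(Z, mul(Z, SZ)), add(SSSZ, Z)))))))))
  →23  S(S(S(S(S(S(mul(add(Z, mul(Z, SZ)), add(SSSZ, Z))))))))
  →24  S(S(S(S(S(S(mul(mul(Z, SZ), add(SSSZ, Z))))))))
  →25  S(S(S(S(S(S(mul(Z, add(SSSZ, Z))))))))
  →26  S^6(Z)

Term B:
  start: mul(SZ, add(mul(SSSZ, SSZ), Z))
  →1  add(add(mul(SSSZ, SSZ), Z), mul(Z, add(mul(SSSZ, SSZ), Z)))
  →2  add(add(add(SSZ, mul(SSZ, SSZ)), Z), mul(Z, add(mul(SSSZ, SSZ), Z)))
  →3  add(add(S(add(SZ, mul(SSZ, SSZ))), Z), mul(Z, add(mul(SSSZ, SSZ), Z)))
  →4  add(S(add(add(SZ, mul(SSZ, SSZ)), Z)), mul(Z, add(mul(SSSZ, SSZ), Z)))
  →5  S(add(add(add(SZ, mul(SSZ, SSZ)), Z), mul(Z, add(mul(SSSZ, SSZ), Z))))
  →6  S(add(add(S(add(Z, mul(SSZ, SSZ))), Z), mul(Z, add(mul(SSSZ, SSZ), Z))))
  →7  S(add(S(add(add(Z, mul(SSZ, SSZ)), Z)), mul(Z, add(mul(SSSZ, SSZ), Z))))
  →8  S(S(add(add(add(Z, mul(SSZ, SSZ)), Z), mul(Z, add(mul(SSSZ, SSZ), Z)))))
  →9  S(S(add(add(mul(SSZ, SSZ), Z), mul(Z, add(mul(SSSZ, SSZ), Z)))))
  →10  S(S(add(add(add(SSZ, mul(SZ, SSZ)), Z), mul(Z, add(mul(SSSZ, SSZ), Z)))))
  →11  S(S(add(add(S(add(SZ, mul(SZ, SSZ))), Z), mul(Z, add(mul(SSSZ, SSZ), Z)))))
  →12  S(S(add(S(add(add(SZ, mul(SZ, SSZ)), Z)), mul(Z, add(mul(SSSZ, SSZ), Z)))))
  →13  S(S(S(add(add(add(SZ, mul(SZ, SSZ)), Z), mul(Z, add(mul(SSSZ, SSZ), Z))))))
  →14  S(S(S(add(add(S(add(Z, mul(SZ, SSZ))), Z), mul(Z, add(mul(SSSZ, SSZ), Z))))))
  →15  S(S(S(add(S(add(add(Z, mul(SZ, SSZ)), Z)), mul(Z, add(mul(SSSZ, SSZ), Z))))))
  →16  S(S(S(S(add(add(add(Z, mul(SZ, SSZ)), Z), mul(Z, add(mul(SSSZ, SSZ), Z)))))))
  →17  S(S(S(S(add(add(mul(SZ, SSZ), Z), mul(Z, add(mul(SSSZ, SSZ), Z)))))))
  →18  S(S(S(S(add(add(add(SSZ, mul(Z, SSZ)), Z), mul(Z, add(mul(SSSZ, SSZ), Z)))))))
  →19  S(S(S(S(add(add(S(add(SZ, mul(Z, SSZ))), Z), mul(Z, add(mul(SSSZ, SSZ), Z)))))))
  →20  S(S(S(S(add(S(add(add(SZ, mul(Z, SSZ)), Z)), mul(Z, add(mul(SSSZ, SSZ), Z)))))))
  →21  S(S(S(S(S(add(add(add(SZ, mul(Z, SSZ)), Z), mul(Z, add(mul(SSSZ, SSZ), Z))))))))
  →22  S(S(S(S(S(add(add(S(add(Z, mul(Z, SSZ))), Z), mul(Z, add(mul(SSSZ, SSZ), Z))))))))
  →23  S(S(S(S(S(add(S(add(add(Z, mul(Z, SSZ)), Z)), mul(Z, add(mul(SSSZ, SSZ), Z))))))))
  →24  S(S(S(S(S(S(add(add(add(Z, mul(Z, SSZ)), Z), mul(Z, add(mul(SSSZ, SSZ), Z)))))))))
  →25  S(S(S(S(S(S(add(add(mul(Z, SSZ), Z), mul(Z, add(mul(SSSZ, SSZ), Z)))))))))
  →26  S(S(S(S(S(S(add(add(Z, Z), mul(Z, add(mul(SSSZ, SSZ), Z)))))))))
  →27  S(S(S(S(S(S(add(Z, mul(Z, add(mul(SSSZ, SSZ), Z)))))))))
  →28  S(S(S(S(S(S(mul(Z, add(mul(SSSZ, SSZ), Z))))))))
  →29  S^6(Z)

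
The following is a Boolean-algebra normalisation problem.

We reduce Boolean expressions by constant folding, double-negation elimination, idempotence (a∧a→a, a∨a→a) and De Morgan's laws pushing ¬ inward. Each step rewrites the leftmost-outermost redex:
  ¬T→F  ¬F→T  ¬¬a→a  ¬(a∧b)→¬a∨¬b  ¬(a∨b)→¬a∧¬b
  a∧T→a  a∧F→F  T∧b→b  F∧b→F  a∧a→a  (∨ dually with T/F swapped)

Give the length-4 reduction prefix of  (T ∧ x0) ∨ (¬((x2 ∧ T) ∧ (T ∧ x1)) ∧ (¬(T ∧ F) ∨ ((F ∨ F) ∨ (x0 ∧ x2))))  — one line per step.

  start: (T ∧ x0) ∨ (¬((x2 ∧ T) ∧ (T ∧ x1)) ∧ (¬(T ∧ F) ∨ ((F ∨ F) ∨ (x0 ∧ x2))))
  step 1: x0 ∨ (¬((x2 ∧ T) ∧ (T ∧ x1)) ∧ (¬(T ∧ F) ∨ ((F ∨ F) ∨ (x0 ∧ x2))))
  step 2: x0 ∨ ((¬(x2 ∧ T) ∨ ¬(T ∧ x1)) ∧ (¬(T ∧ F) ∨ ((F ∨ F) ∨ (x0 ∧ x2))))
  step 3: x0 ∨ (((¬x2 ∨ ¬T) ∨ ¬(T ∧ x1)) ∧ (¬(T ∧ F) ∨ ((F ∨ F) ∨ (x0 ∧ x2))))
  step 4: x0 ∨ (((¬x2 ∨ F) ∨ ¬(T ∧ x1)) ∧ (¬(T ∧ F) ∨ ((F ∨ F) ∨ (x0 ∧ x2))))

Answer: after 4 steps: x0 ∨ (((¬x2 ∨ F) ∨ ¬(T ∧ x1)) ∧ (¬(T ∧ F) ∨ ((F ∨ F) ∨ (x0 ∧ x2))))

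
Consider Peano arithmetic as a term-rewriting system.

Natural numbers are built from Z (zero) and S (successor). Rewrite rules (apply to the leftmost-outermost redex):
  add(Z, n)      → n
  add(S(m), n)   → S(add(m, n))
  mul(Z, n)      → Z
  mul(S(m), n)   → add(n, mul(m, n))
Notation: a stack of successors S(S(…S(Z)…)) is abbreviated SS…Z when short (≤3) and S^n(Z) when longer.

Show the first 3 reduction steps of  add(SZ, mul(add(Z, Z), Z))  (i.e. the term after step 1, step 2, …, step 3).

  start: add(SZ, mul(add(Z, Z), Z))
  →1  S(add(Z, mul(add(Z, Z), Z)))
  →2  S(mul(add(Z, Z), Z))
  →3  S(mul(Z, Z))

Answer: after 3 steps: S(mul(Z, Z))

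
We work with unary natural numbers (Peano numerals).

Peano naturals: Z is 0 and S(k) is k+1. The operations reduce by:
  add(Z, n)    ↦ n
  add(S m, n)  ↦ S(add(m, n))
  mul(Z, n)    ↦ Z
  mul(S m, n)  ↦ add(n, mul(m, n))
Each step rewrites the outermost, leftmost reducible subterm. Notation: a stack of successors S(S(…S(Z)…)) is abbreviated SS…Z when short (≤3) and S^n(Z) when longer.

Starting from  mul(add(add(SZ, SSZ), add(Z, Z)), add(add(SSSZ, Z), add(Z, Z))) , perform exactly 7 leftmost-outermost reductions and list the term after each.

  start: mul(add(add(SZ, SSZ), add(Z, Z)), add(add(SSSZ, Z), add(Z, Z)))
  →1  mul(add(S(add(Z, SSZ)), add(Z, Z)), add(add(SSSZ, Z), add(Z, Z)))
  →2  mul(S(add(add(Z, SSZ), add(Z, Z))), add(add(SSSZ, Z), add(Z, Z)))
  →3  add(add(add(SSSZ, Z), add(Z, Z)), mul(add(add(Z, SSZ), add(Z, Z)), add(add(SSSZ, Z), add(Z, Z))))
  →4  add(add(S(add(SSZ, Z)), add(Z, Z)), mul(add(add(Z, SSZ), add(Z, Z)), add(add(SSSZ, Z), add(Z, Z))))
  →5  add(S(add(add(SSZ, Z), add(Z, Z))), mul(add(add(Z, SSZ), add(Z, Z)), add(add(SSSZ, Z), add(Z, Z))))
  →6  S(add(add(add(SSZ, Z), add(Z, Z)), mul(add(add(Z, SSZ), add(Z, Z)), add(add(SSSZ, Z), add(Z, Z)))))
  →7  S(add(add(S(add(SZ, Z)), add(Z, Z)), mul(add(add(Z, SSZ), add(Z, Z)), add(add(SSSZ, Z), add(Z, Z)))))

Answer: after 7 steps: S(add(add(S(add(SZ, Z)), add(Z, Z)), mul(add(add(Z, SSZ), add(Z, Z)), add(add(SSSZ, Z), add(Z, Z)))))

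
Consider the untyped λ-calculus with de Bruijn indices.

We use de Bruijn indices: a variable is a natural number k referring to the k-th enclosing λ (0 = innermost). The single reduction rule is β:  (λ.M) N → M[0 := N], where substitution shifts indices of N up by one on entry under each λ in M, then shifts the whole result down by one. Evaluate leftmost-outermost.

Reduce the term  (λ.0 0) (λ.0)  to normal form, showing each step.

  start: (λ.0 0) (λ.0)
  step 1: (λ.0) (λ.0)
  step 2: λ.0

Answer: normal form = λ.0  (in 2 steps)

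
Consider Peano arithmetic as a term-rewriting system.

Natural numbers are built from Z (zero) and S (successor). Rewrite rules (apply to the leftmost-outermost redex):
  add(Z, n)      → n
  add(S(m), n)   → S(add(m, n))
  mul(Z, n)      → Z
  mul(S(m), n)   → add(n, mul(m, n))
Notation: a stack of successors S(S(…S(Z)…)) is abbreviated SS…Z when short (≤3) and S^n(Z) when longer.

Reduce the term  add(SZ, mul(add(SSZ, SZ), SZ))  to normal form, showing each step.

Answer: normal form = S^4(Z)  (in 15 steps)

Working:
  start: add(SZ, mul(add(SSZ, SZ), SZ))
  →1  S(add(Z, mul(add(SSZ, SZ), SZ)))
  →2  S(mul(add(SSZ, SZ), SZ))
  →3  S(mul(S(add(SZ, SZ)), SZ))
  →4  S(add(SZ, mul(add(SZ, SZ), SZ)))
  →5  S(S(add(Z, mul(add(SZ, SZ), SZ))))
  →6  S(S(mul(add(SZ, SZ), SZ)))
  →7  S(S(mul(S(add(Z, SZ)), SZ)))
  →8  S(S(add(SZ, mul(add(Z, SZ), SZ))))
  →9  S(S(S(add(Z, mul(add(Z, SZ), SZ)))))
  →10  S(S(S(mul(add(Z, SZ), SZ))))
  →11  S(S(S(mul(SZ, SZ))))
  →12  S(S(S(add(SZ, mul(Z, SZ)))))
  →13  S(S(S(S(add(Z, mul(Z, SZ))))))
  →14  S(S(S(S(mul(Z, SZ)))))
  →15  S^4(Z)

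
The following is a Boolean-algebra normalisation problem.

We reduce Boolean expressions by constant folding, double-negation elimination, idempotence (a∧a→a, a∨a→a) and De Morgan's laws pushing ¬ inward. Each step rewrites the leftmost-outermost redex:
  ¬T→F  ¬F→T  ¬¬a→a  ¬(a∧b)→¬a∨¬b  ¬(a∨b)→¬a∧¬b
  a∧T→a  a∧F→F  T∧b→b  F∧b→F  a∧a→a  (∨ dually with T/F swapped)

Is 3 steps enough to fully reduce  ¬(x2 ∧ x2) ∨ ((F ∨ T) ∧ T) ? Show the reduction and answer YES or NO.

Answer: NO — after 3 steps the term is ¬x2 ∨ (F ∨ T), not yet normal

Working:
  start: ¬(x2 ∧ x2) ∨ ((F ∨ T) ∧ T)
  [1] (¬x2 ∨ ¬x2) ∨ ((F ∨ T) ∧ T)
  [2] ¬x2 ∨ ((F ∨ T) ∧ T)
  [3] ¬x2 ∨ (F ∨ T)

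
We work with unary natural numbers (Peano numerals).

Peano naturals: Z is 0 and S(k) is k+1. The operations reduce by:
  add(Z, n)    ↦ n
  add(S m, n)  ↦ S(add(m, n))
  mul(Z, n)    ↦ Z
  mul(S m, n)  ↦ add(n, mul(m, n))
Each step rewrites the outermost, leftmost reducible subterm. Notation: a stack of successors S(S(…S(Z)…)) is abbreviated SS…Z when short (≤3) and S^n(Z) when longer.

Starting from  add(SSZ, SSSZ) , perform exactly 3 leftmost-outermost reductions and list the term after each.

Answer: after 3 steps: S^5(Z)

Derivation:
  start: add(SSZ, SSSZ)
  →1  S(add(SZ, SSSZ))
  →2  S(S(add(Z, SSSZ)))
  →3  S^5(Z)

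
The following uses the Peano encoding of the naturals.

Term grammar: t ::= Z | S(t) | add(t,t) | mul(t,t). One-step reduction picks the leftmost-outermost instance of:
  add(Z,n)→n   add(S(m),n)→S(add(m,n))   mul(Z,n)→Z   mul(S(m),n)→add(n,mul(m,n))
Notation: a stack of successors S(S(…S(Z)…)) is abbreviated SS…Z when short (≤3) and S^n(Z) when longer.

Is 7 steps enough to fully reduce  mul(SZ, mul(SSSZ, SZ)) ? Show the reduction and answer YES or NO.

  start: mul(SZ, mul(SSSZ, SZ))
  [1] add(mul(SSSZ, SZ), mul(Z, mul(SSSZ, SZ)))
  [2] add(add(SZ, mul(SSZ, SZ)), mul(Z, mul(SSSZ, SZ)))
  [3] add(S(add(Z, mul(SSZ, SZ))), mul(Z, mul(SSSZ, SZ)))
  [4] S(add(add(Z, mul(SSZ, SZ)), mul(Z, mul(SSSZ, SZ))))
  [5] S(add(mul(SSZ, SZ), mul(Z, mul(SSSZ, SZ))))
  [6] S(add(add(SZ, mul(SZ, SZ)), mul(Z, mul(SSSZ, SZ))))
  [7] S(add(S(add(Z, mul(SZ, SZ))), mul(Z, mul(SSSZ, SZ))))

Answer: NO — after 7 steps the term is S(add(S(add(Z, mul(SZ, SZ))), mul(Z, mul(SSSZ, SZ)))), not yet normal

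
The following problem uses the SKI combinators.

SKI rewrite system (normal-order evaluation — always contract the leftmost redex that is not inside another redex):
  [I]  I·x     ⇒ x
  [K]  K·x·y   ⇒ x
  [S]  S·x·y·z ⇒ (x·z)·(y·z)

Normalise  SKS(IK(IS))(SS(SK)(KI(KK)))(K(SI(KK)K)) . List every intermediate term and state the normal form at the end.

Answer: normal form = S(K(KK))  (in 8 steps)

Derivation:
  start: SKS(IK(IS))(SS(SK)(KI(KK)))(K(SI(KK)K))
  step 1: K(IK(IS))(S(IK(IS)))(SS(SK)(KI(KK)))(K(SI(KK)K))
  step 2: IK(IS)(SS(SK)(KI(KK)))(K(SI(KK)K))
  step 3: K(IS)(SS(SK)(KI(KK)))(K(SI(KK)K))
  step 4: IS(K(SI(KK)K))
  step 5: S(K(SI(KK)K))
  step 6: S(K(IK(KKK)))
  step 7: S(K(K(KKK)))
  step 8: S(K(KK))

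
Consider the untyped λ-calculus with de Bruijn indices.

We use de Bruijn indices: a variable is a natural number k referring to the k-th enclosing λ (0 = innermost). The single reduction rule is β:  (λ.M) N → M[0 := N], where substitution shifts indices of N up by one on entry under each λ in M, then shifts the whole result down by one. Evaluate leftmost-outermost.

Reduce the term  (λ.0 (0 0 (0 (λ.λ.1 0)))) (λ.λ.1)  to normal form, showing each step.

  start: (λ.0 (0 0 (0 (λ.λ.1 0)))) (λ.λ.1)
  →1  (λ.λ.1) ((λ.λ.1) (λ.λ.1) ((λ.λ.1) (λ.λ.1 0)))
  →2  λ.(λ.λ.1) (λ.λ.1) ((λ.λ.1) (λ.λ.1 0))
  →3  λ.(λ.λ.λ.1) ((λ.λ.1) (λ.λ.1 0))
  →4  λ.λ.λ.1

Answer: normal form = λ.λ.λ.1  (in 4 steps)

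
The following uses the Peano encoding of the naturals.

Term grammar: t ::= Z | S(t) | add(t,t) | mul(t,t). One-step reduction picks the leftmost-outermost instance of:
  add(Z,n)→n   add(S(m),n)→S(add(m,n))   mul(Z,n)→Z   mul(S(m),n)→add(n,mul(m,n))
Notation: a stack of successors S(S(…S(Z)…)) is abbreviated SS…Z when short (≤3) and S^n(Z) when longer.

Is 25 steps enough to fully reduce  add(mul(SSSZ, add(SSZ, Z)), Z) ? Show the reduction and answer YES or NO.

  start: add(mul(SSSZ, add(SSZ, Z)), Z)
  step 1: add(add(add(SSZ, Z), mul(SSZ, add(SSZ, Z))), Z)
  step 2: add(add(S(add(SZ, Z)), mul(SSZ, add(SSZ, Z))), Z)
  step 3: add(S(add(add(SZ, Z), mul(SSZ, add(SSZ, Z)))), Z)
  step 4: S(add(add(add(SZ, Z), mul(SSZ, add(SSZ, Z))), Z))
  step 5: S(add(add(S(add(Z, Z)), mul(SSZ, add(SSZ, Z))), Z))
  step 6: S(add(S(add(add(Z, Z), mul(SSZ, add(SSZ, Z)))), Z))
  step 7: S(S(add(add(add(Z, Z), mul(SSZ, add(SSZ, Z))), Z)))
  step 8: S(S(add(add(Z, mul(SSZ, add(SSZ, Z))), Z)))
  step 9: S(S(add(mul(SSZ, add(SSZ, Z)), Z)))
  step 10: S(S(add(add(add(SSZ, Z), mul(SZ, add(SSZ, Z))), Z)))
  step 11: S(S(add(add(S(add(SZ, Z)), mul(SZ, add(SSZ, Z))), Z)))
  step 12: S(S(add(S(add(add(SZ, Z), mul(SZ, add(SSZ, Z)))), Z)))
  step 13: S(S(S(add(add(add(SZ, Z), mul(SZ, add(SSZ, Z))), Z))))
  step 14: S(S(S(add(add(S(add(Z, Z)), mul(SZ, add(SSZ, Z))), Z))))
  step 15: S(S(S(add(S(add(add(Z, Z), mul(SZ, add(SSZ, Z)))), Z))))
  step 16: S(S(S(S(add(add(add(Z, Z), mul(SZ, add(SSZ, Z))), Z)))))
  step 17: S(S(S(S(add(add(Z, mul(SZ, add(SSZ, Z))), Z)))))
  step 18: S(S(S(S(add(mul(SZ, add(SSZ, Z)), Z)))))
  step 19: S(S(S(S(add(add(add(SSZ, Z), mul(Z, add(SSZ, Z))), Z)))))
  step 20: S(S(S(S(add(add(S(add(SZ, Z)), mul(Z, add(SSZ, Z))), Z)))))
  step 21: S(S(S(S(add(S(add(add(SZ, Z), mul(Z, add(SSZ, Z)))), Z)))))
  step 22: S(S(S(S(S(add(add(add(SZ, Z), mul(Z, add(SSZ, Z))), Z))))))
  step 23: S(S(S(S(S(add(add(S(add(Z, Z)), mul(Z, add(SSZ, Z))), Z))))))
  step 24: S(S(S(S(S(add(S(add(add(Z, Z), mul(Z, add(SSZ, Z)))), Z))))))
  step 25: S(S(S(S(S(S(add(add(add(Z, Z), mul(Z, add(SSZ, Z))), Z)))))))

Answer: NO — after 25 steps the term is S(S(S(S(S(S(add(add(add(Z, Z), mul(Z, add(SSZ, Z))), Z))))))), not yet normal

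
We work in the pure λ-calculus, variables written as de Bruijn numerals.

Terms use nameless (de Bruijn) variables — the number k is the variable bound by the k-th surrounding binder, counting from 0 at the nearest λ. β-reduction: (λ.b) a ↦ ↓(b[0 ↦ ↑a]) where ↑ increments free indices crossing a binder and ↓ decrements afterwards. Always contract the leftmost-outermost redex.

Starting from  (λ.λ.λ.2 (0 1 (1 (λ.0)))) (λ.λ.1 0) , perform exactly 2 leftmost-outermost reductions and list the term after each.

  start: (λ.λ.λ.2 (0 1 (1 (λ.0)))) (λ.λ.1 0)
  step 1: λ.λ.(λ.λ.1 0) (0 1 (1 (λ.0)))
  step 2: λ.λ.λ.1 2 (2 (λ.0)) 0

Answer: after 2 steps: λ.λ.λ.1 2 (2 (λ.0)) 0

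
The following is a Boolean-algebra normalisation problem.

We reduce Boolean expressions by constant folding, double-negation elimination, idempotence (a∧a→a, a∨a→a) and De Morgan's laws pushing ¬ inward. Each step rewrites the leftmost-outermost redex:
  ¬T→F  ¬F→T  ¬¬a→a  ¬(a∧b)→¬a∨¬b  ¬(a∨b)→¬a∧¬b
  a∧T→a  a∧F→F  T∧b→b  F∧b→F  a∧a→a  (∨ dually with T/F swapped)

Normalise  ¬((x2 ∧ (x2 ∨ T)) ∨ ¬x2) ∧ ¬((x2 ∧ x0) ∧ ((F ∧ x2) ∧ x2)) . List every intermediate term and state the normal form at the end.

Answer: normal form = ¬x2 ∧ x2  (in 16 steps)

Reduction:
  start: ¬((x2 ∧ (x2 ∨ T)) ∨ ¬x2) ∧ ¬((x2 ∧ x0) ∧ ((F ∧ x2) ∧ x2))
  →1  (¬(x2 ∧ (x2 ∨ T)) ∧ ¬¬x2) ∧ ¬((x2 ∧ x0) ∧ ((F ∧ x2) ∧ x2))
  →2  ((¬x2 ∨ ¬(x2 ∨ T)) ∧ ¬¬x2) ∧ ¬((x2 ∧ x0) ∧ ((F ∧ x2) ∧ x2))
  →3  ((¬x2 ∨ (¬x2 ∧ ¬T)) ∧ ¬¬x2) ∧ ¬((x2 ∧ x0) ∧ ((F ∧ x2) ∧ x2))
  →4  ((¬x2 ∨ (¬x2 ∧ F)) ∧ ¬¬x2) ∧ ¬((x2 ∧ x0) ∧ ((F ∧ x2) ∧ x2))
  →5  ((¬x2 ∨ F) ∧ ¬¬x2) ∧ ¬((x2 ∧ x0) ∧ ((F ∧ x2) ∧ x2))
  →6  (¬x2 ∧ ¬¬x2) ∧ ¬((x2 ∧ x0) ∧ ((F ∧ x2) ∧ x2))
  →7  (¬x2 ∧ x2) ∧ ¬((x2 ∧ x0) ∧ ((F ∧ x2) ∧ x2))
  →8  (¬x2 ∧ x2) ∧ (¬(x2 ∧ x0) ∨ ¬((F ∧ x2) ∧ x2))
  →9  (¬x2 ∧ x2) ∧ ((¬x2 ∨ ¬x0) ∨ ¬((F ∧ x2) ∧ x2))
  →10  (¬x2 ∧ x2) ∧ ((¬x2 ∨ ¬x0) ∨ (¬(F ∧ x2) ∨ ¬x2))
  →11  (¬x2 ∧ x2) ∧ ((¬x2 ∨ ¬x0) ∨ ((¬F ∨ ¬x2) ∨ ¬x2))
  →12  (¬x2 ∧ x2) ∧ ((¬x2 ∨ ¬x0) ∨ ((T ∨ ¬x2) ∨ ¬x2))
  →13  (¬x2 ∧ x2) ∧ ((¬x2 ∨ ¬x0) ∨ (T ∨ ¬x2))
  →14  (¬x2 ∧ x2) ∧ ((¬x2 ∨ ¬x0) ∨ T)
  →15  (¬x2 ∧ x2) ∧ T
  →16  ¬x2 ∧ x2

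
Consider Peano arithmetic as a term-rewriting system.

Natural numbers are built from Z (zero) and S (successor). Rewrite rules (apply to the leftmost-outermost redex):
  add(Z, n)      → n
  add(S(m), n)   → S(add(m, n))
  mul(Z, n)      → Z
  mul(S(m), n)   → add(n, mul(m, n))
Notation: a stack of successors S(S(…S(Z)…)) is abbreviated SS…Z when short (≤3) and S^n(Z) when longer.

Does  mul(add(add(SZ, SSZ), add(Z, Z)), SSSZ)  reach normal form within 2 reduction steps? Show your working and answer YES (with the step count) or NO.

Answer: NO — after 2 steps the term is mul(S(add(add(Z, SSZ), add(Z, Z))), SSSZ), not yet normal

Reduction:
  start: mul(add(add(SZ, SSZ), add(Z, Z)), SSSZ)
  step 1: mul(add(S(add(Z, SSZ)), add(Z, Z)), SSSZ)
  step 2: mul(S(add(add(Z, SSZ), add(Z, Z))), SSSZ)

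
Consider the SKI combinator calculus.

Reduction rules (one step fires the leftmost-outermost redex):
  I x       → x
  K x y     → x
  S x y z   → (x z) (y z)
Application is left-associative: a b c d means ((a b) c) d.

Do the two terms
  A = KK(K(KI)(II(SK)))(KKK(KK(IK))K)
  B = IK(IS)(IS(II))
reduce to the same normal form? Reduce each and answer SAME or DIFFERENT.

Term A:
  start: KK(K(KI)(II(SK)))(KKK(KK(IK))K)
  →1  K(KKK(KK(IK))K)
  →2  K(K(KK(IK))K)
  →3  K(KK(IK))
  →4  KK

Term B:
  start: IK(IS)(IS(II))
  →1  K(IS)(IS(II))
  →2  IS
  →3  S

Answer: DIFFERENT — A ⇓ KK, B ⇓ S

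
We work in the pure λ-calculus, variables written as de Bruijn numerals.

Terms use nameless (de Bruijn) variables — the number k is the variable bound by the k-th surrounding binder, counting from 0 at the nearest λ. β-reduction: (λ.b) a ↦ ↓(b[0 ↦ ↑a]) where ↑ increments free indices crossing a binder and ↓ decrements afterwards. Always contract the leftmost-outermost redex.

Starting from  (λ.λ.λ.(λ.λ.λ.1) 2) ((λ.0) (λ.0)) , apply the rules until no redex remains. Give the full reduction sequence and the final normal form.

  start: (λ.λ.λ.(λ.λ.λ.1) 2) ((λ.0) (λ.0))
  →1  λ.λ.(λ.λ.λ.1) ((λ.0) (λ.0))
  →2  λ.λ.λ.λ.1

Answer: normal form = λ.λ.λ.λ.1  (in 2 steps)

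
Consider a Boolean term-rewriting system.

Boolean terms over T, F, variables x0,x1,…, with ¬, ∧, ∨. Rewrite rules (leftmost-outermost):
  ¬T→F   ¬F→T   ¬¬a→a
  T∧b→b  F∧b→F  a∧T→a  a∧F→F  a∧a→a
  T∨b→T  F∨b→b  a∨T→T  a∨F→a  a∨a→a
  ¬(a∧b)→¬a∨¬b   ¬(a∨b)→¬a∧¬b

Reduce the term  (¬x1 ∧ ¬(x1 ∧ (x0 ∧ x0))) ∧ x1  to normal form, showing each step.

Answer: normal form = (¬x1 ∧ (¬x1 ∨ ¬x0)) ∧ x1  (in 3 steps)

Working:
  start: (¬x1 ∧ ¬(x1 ∧ (x0 ∧ x0))) ∧ x1
  [1] (¬x1 ∧ (¬x1 ∨ ¬(x0 ∧ x0))) ∧ x1
  [2] (¬x1 ∧ (¬x1 ∨ (¬x0 ∨ ¬x0))) ∧ x1
  [3] (¬x1 ∧ (¬x1 ∨ ¬x0)) ∧ x1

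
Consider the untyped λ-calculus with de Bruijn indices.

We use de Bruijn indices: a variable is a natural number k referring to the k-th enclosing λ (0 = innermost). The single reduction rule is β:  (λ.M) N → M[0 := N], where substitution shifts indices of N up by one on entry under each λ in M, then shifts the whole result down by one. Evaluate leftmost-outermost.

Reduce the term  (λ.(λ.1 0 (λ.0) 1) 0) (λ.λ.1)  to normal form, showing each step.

Answer: normal form = λ.λ.λ.1  (in 5 steps)

Working:
  start: (λ.(λ.1 0 (λ.0) 1) 0) (λ.λ.1)
  step 1: (λ.(λ.λ.1) 0 (λ.0) (λ.λ.1)) (λ.λ.1)
  step 2: (λ.λ.1) (λ.λ.1) (λ.0) (λ.λ.1)
  step 3: (λ.λ.λ.1) (λ.0) (λ.λ.1)
  step 4: (λ.λ.1) (λ.λ.1)
  step 5: λ.λ.λ.1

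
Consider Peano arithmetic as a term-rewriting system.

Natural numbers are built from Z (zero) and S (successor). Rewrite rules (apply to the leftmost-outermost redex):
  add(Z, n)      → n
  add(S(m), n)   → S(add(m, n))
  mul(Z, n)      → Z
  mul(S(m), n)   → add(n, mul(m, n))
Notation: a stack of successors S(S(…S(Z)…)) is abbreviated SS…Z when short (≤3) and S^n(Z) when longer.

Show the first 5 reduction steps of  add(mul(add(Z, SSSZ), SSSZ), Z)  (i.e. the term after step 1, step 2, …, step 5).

Answer: after 5 steps: S(add(S(add(SZ, mul(SSZ, SSSZ))), Z))

Derivation:
  start: add(mul(add(Z, SSSZ), SSSZ), Z)
  →1  add(mul(SSSZ, SSSZ), Z)
  →2  add(add(SSSZ, mul(SSZ, SSSZ)), Z)
  →3  add(S(add(SSZ, mul(SSZ, SSSZ))), Z)
  →4  S(add(add(SSZ, mul(SSZ, SSSZ)), Z))
  →5  S(add(S(add(SZ, mul(SSZ, SSSZ))), Z))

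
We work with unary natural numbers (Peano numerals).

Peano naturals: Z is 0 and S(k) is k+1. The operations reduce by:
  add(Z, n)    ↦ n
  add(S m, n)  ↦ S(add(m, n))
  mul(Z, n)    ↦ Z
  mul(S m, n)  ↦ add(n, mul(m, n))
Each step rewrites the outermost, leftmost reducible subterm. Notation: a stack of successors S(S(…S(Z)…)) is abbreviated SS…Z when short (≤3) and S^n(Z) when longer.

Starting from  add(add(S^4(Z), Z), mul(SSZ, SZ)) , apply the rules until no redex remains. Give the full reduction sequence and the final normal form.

Answer: normal form = S^6(Z)  (in 17 steps)

Working:
  start: add(add(S^4(Z), Z), mul(SSZ, SZ))
  [1] add(S(add(SSSZ, Z)), mul(SSZ, SZ))
  [2] S(add(add(SSSZ, Z), mul(SSZ, SZ)))
  [3] S(add(S(add(SSZ, Z)), mul(SSZ, SZ)))
  [4] S(S(add(add(SSZ, Z), mul(SSZ, SZ))))
  [5] S(S(add(S(add(SZ, Z)), mul(SSZ, SZ))))
  [6] S(S(S(add(add(SZ, Z), mul(SSZ, SZ)))))
  [7] S(S(S(add(S(add(Z, Z)), mul(SSZ, SZ)))))
  [8] S(S(S(S(add(add(Z, Z), mul(SSZ, SZ))))))
  [9] S(S(S(S(add(Z, mul(SSZ, SZ))))))
  [10] S(S(S(S(mul(SSZ, SZ)))))
  [11] S(S(S(S(add(SZ, mul(SZ, SZ))))))
  [12] S(S(S(S(S(add(Z, mul(SZ, SZ)))))))
  [13] S(S(S(S(S(mul(SZ, SZ))))))
  [14] S(S(S(S(S(add(SZ, mul(Z, SZ)))))))
  [15] S(S(S(S(S(S(add(Z, mul(Z, SZ))))))))
  [16] S(S(S(S(S(S(mul(Z, SZ)))))))
  [17] S^6(Z)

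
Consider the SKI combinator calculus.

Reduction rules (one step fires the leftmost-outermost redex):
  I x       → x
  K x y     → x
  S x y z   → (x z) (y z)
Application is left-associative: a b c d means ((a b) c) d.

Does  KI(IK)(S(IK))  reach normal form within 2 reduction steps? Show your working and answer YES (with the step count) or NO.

  start: KI(IK)(S(IK))
  [1] I(S(IK))
  [2] S(IK)

Answer: NO — after 2 steps the term is S(IK), not yet normal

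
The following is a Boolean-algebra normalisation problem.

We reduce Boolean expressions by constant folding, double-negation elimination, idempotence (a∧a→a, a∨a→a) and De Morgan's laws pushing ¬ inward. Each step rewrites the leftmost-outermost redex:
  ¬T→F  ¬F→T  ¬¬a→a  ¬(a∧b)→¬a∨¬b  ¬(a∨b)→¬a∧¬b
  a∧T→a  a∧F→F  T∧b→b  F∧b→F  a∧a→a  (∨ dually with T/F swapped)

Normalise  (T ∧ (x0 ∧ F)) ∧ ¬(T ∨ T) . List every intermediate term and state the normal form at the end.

Answer: normal form = F  (in 3 steps)

Reduction:
  start: (T ∧ (x0 ∧ F)) ∧ ¬(T ∨ T)
  [1] (x0 ∧ F) ∧ ¬(T ∨ T)
  [2] F ∧ ¬(T ∨ T)
  [3] F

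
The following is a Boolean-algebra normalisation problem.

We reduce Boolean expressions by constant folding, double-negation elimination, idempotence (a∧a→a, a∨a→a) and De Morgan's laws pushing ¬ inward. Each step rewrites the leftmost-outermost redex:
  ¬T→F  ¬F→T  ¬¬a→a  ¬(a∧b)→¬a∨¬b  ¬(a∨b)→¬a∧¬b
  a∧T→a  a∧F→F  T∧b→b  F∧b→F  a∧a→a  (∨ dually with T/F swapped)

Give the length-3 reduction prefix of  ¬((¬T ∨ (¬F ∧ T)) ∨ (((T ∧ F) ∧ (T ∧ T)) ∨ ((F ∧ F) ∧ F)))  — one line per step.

Answer: after 3 steps: (T ∧ ¬(¬F ∧ T)) ∧ ¬(((T ∧ F) ∧ (T ∧ T)) ∨ ((F ∧ F) ∧ F))

Working:
  start: ¬((¬T ∨ (¬F ∧ T)) ∨ (((T ∧ F) ∧ (T ∧ T)) ∨ ((F ∧ F) ∧ F)))
  step 1: ¬(¬T ∨ (¬F ∧ T)) ∧ ¬(((T ∧ F) ∧ (T ∧ T)) ∨ ((F ∧ F) ∧ F))
  step 2: (¬¬T ∧ ¬(¬F ∧ T)) ∧ ¬(((T ∧ F) ∧ (T ∧ T)) ∨ ((F ∧ F) ∧ F))
  step 3: (T ∧ ¬(¬F ∧ T)) ∧ ¬(((T ∧ F) ∧ (T ∧ T)) ∨ ((F ∧ F) ∧ F))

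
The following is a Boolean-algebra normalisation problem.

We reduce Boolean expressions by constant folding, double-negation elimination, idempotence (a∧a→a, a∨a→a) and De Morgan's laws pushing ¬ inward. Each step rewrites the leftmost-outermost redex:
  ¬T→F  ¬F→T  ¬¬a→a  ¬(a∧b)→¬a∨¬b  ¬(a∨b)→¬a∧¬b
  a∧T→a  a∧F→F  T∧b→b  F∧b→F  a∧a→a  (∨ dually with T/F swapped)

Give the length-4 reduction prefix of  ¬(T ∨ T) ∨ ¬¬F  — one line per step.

  start: ¬(T ∨ T) ∨ ¬¬F
  →1  (¬T ∧ ¬T) ∨ ¬¬F
  →2  ¬T ∨ ¬¬F
  →3  F ∨ ¬¬F
  →4  ¬¬F

Answer: after 4 steps: ¬¬F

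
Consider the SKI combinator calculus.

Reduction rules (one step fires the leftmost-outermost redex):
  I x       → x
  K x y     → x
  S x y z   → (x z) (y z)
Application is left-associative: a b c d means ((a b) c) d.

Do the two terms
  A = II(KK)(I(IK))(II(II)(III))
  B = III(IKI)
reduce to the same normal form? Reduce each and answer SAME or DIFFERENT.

Term A:
  start: II(KK)(I(IK))(II(II)(III))
  step 1: I(KK)(I(IK))(II(II)(III))
  step 2: KK(I(IK))(II(II)(III))
  step 3: K(II(II)(III))
  step 4: K(I(II)(III))
  step 5: K(II(III))
  step 6: K(I(III))
  step 7: K(III)
  step 8: K(II)
  step 9: KI

Term B:
  start: III(IKI)
  step 1: II(IKI)
  step 2: I(IKI)
  step 3: IKI
  step 4: KI

Answer: SAME — A ⇓ KI, B ⇓ KI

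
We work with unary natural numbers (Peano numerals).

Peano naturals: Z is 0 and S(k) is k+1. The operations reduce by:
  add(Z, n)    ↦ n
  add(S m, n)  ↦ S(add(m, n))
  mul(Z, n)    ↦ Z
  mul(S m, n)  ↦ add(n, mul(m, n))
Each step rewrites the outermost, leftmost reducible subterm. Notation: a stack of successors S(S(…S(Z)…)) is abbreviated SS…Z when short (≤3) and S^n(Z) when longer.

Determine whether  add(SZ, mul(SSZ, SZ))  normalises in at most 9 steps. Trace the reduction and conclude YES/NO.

  start: add(SZ, mul(SSZ, SZ))
  [1] S(add(Z, mul(SSZ, SZ)))
  [2] S(mul(SSZ, SZ))
  [3] S(add(SZ, mul(SZ, SZ)))
  [4] S(S(add(Z, mul(SZ, SZ))))
  [5] S(S(mul(SZ, SZ)))
  [6] S(S(add(SZ, mul(Z, SZ))))
  [7] S(S(S(add(Z, mul(Z, SZ)))))
  [8] S(S(S(mul(Z, SZ))))
  [9] SSSZ

Answer: YES — reaches normal form SSSZ in 9 ≤ 9 steps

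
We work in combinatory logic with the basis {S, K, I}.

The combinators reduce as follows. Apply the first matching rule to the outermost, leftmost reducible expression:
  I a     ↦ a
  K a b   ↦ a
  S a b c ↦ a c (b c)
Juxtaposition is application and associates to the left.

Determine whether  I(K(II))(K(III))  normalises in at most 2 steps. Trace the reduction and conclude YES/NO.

Answer: NO — after 2 steps the term is II, not yet normal

Derivation:
  start: I(K(II))(K(III))
  [1] K(II)(K(III))
  [2] II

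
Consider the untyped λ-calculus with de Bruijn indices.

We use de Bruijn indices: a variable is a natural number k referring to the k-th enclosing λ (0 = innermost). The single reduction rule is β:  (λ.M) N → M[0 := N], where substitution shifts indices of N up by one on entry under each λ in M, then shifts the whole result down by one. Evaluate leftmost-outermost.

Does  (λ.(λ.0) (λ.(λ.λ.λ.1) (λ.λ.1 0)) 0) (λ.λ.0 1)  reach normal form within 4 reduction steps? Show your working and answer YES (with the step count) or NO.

Answer: YES — reaches normal form λ.λ.1 in 4 ≤ 4 steps

Derivation:
  start: (λ.(λ.0) (λ.(λ.λ.λ.1) (λ.λ.1 0)) 0) (λ.λ.0 1)
  →1  (λ.0) (λ.(λ.λ.λ.1) (λ.λ.1 0)) (λ.λ.0 1)
  →2  (λ.(λ.λ.λ.1) (λ.λ.1 0)) (λ.λ.0 1)
  →3  (λ.λ.λ.1) (λ.λ.1 0)
  →4  λ.λ.1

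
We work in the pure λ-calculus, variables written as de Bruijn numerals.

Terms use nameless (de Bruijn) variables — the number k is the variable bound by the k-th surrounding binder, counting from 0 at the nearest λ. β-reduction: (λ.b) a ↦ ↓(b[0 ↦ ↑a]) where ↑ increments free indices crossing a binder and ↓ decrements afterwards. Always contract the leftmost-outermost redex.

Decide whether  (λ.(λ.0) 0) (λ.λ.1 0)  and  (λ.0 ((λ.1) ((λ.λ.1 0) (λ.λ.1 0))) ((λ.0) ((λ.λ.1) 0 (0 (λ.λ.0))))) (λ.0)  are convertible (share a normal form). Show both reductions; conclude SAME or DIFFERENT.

Answer: DIFFERENT — A ⇓ λ.λ.1 0, B ⇓ λ.0

Working:
Term A:
  start: (λ.(λ.0) 0) (λ.λ.1 0)
  [1] (λ.0) (λ.λ.1 0)
  [2] λ.λ.1 0

Term B:
  start: (λ.0 ((λ.1) ((λ.λ.1 0) (λ.λ.1 0))) ((λ.0) ((λ.λ.1) 0 (0 (λ.λ.0))))) (λ.0)
  [1] (λ.0) ((λ.λ.0) ((λ.λ.1 0) (λ.λ.1 0))) ((λ.0) ((λ.λ.1) (λ.0) ((λ.0) (λ.λ.0))))
  [2] (λ.λ.0) ((λ.λ.1 0) (λ.λ.1 0)) ((λ.0) ((λ.λ.1) (λ.0) ((λ.0) (λ.λ.0))))
  [3] (λ.0) ((λ.0) ((λ.λ.1) (λ.0) ((λ.0) (λ.λ.0))))
  [4] (λ.0) ((λ.λ.1) (λ.0) ((λ.0) (λ.λ.0)))
  [5] (λ.λ.1) (λ.0) ((λ.0) (λ.λ.0))
  [6] (λ.λ.0) ((λ.0) (λ.λ.0))
  [7] λ.0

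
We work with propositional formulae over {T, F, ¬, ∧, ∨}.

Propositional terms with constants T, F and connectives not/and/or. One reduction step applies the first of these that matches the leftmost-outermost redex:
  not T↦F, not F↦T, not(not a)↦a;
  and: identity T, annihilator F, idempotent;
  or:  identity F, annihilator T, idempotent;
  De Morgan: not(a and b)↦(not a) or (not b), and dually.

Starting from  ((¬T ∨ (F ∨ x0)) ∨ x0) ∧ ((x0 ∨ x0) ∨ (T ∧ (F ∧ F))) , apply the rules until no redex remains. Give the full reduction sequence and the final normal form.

Answer: normal form = x0  (in 9 steps)

Reduction:
  start: ((¬T ∨ (F ∨ x0)) ∨ x0) ∧ ((x0 ∨ x0) ∨ (T ∧ (F ∧ F)))
  [1] ((F ∨ (F ∨ x0)) ∨ x0) ∧ ((x0 ∨ x0) ∨ (T ∧ (F ∧ F)))
  [2] ((F ∨ x0) ∨ x0) ∧ ((x0 ∨ x0) ∨ (T ∧ (F ∧ F)))
  [3] (x0 ∨ x0) ∧ ((x0 ∨ x0) ∨ (T ∧ (F ∧ F)))
  [4] x0 ∧ ((x0 ∨ x0) ∨ (T ∧ (F ∧ F)))
  [5] x0 ∧ (x0 ∨ (T ∧ (F ∧ F)))
  [6] x0 ∧ (x0 ∨ (F ∧ F))
  [7] x0 ∧ (x0 ∨ F)
  [8] x0 ∧ x0
  [9] x0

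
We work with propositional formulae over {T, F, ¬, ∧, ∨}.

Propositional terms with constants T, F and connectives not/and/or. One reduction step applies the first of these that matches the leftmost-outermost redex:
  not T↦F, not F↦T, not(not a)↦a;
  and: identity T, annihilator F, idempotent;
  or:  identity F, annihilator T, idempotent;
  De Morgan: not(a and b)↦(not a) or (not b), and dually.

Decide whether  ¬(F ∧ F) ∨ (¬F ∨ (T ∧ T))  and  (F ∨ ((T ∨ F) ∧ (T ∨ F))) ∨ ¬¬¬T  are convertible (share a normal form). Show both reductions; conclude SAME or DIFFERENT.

Answer: SAME — A ⇓ T, B ⇓ T

Derivation:
Term A:
  start: ¬(F ∧ F) ∨ (¬F ∨ (T ∧ T))
  →1  (¬F ∨ ¬F) ∨ (¬F ∨ (T ∧ T))
  →2  ¬F ∨ (¬F ∨ (T ∧ T))
  →3  T ∨ (¬F ∨ (T ∧ T))
  →4  T

Term B:
  start: (F ∨ ((T ∨ F) ∧ (T ∨ F))) ∨ ¬¬¬T
  →1  ((T ∨ F) ∧ (T ∨ F)) ∨ ¬¬¬T
  →2  (T ∨ F) ∨ ¬¬¬T
  →3  T ∨ ¬¬¬T
  →4  T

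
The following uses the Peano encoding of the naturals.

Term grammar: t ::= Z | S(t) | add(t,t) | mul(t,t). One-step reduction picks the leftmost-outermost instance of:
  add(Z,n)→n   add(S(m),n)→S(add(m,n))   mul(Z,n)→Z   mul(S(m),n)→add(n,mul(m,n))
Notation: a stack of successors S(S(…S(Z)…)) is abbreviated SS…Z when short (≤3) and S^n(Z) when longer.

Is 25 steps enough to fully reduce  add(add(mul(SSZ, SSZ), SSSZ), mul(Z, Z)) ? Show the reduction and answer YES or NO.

Answer: YES — reaches normal form S^7(Z) in 23 ≤ 25 steps

Derivation:
  start: add(add(mul(SSZ, SSZ), SSSZ), mul(Z, Z))
  step 1: add(add(add(SSZ, mul(SZ, SSZ)), SSSZ), mul(Z, Z))
  step 2: add(add(S(add(SZ, mul(SZ, SSZ))), SSSZ), mul(Z, Z))
  step 3: add(S(add(add(SZ, mul(SZ, SSZ)), SSSZ)), mul(Z, Z))
  step 4: S(add(add(add(SZ, mul(SZ, SSZ)), SSSZ), mul(Z, Z)))
  step 5: S(add(add(S(add(Z, mul(SZ, SSZ))), SSSZ), mul(Z, Z)))
  step 6: S(add(S(add(add(Z, mul(SZ, SSZ)), SSSZ)), mul(Z, Z)))
  step 7: S(S(add(add(add(Z, mul(SZ, SSZ)), SSSZ), mul(Z, Z))))
  step 8: S(S(add(add(mul(SZ, SSZ), SSSZ), mul(Z, Z))))
  step 9: S(S(add(add(add(SSZ, mul(Z, SSZ)), SSSZ), mul(Z, Z))))
  step 10: S(S(add(add(S(add(SZ, mul(Z, SSZ))), SSSZ), mul(Z, Z))))
  step 11: S(S(add(S(add(add(SZ, mul(Z, SSZ)), SSSZ)), mul(Z, Z))))
  step 12: S(S(S(add(add(add(SZ, mul(Z, SSZ)), SSSZ), mul(Z, Z)))))
  step 13: S(S(S(add(add(S(add(Z, mul(Z, SSZ))), SSSZ), mul(Z, Z)))))
  step 14: S(S(S(add(S(add(add(Z, mul(Z, SSZ)), SSSZ)), mul(Z, Z)))))
  step 15: S(S(S(S(add(add(add(Z, mul(Z, SSZ)), SSSZ), mul(Z, Z))))))
  step 16: S(S(S(S(add(add(mul(Z, SSZ), SSSZ), mul(Z, Z))))))
  step 17: S(S(S(S(add(add(Z, SSSZ), mul(Z, Z))))))
  step 18: S(S(S(S(add(SSSZ, mul(Z, Z))))))
  step 19: S(S(S(S(S(add(SSZ, mul(Z, Z)))))))
  step 20: S(S(S(S(S(S(add(SZ, mul(Z, Z))))))))
  step 21: S(S(S(S(S(S(S(add(Z, mul(Z, Z)))))))))
  step 22: S(S(S(S(S(S(S(mul(Z, Z))))))))
  step 23: S^7(Z)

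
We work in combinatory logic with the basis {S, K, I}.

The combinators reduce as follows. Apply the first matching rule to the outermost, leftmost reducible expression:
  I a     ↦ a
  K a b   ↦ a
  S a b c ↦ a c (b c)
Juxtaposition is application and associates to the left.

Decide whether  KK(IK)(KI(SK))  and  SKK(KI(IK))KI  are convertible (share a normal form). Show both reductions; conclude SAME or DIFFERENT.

Answer: SAME — A ⇓ KI, B ⇓ KI

Reduction:
Term A:
  start: KK(IK)(KI(SK))
  step 1: K(KI(SK))
  step 2: KI

Term B:
  start: SKK(KI(IK))KI
  step 1: K(KI(IK))(K(KI(IK)))KI
  step 2: KI(IK)KI
  step 3: IKI
  step 4: KI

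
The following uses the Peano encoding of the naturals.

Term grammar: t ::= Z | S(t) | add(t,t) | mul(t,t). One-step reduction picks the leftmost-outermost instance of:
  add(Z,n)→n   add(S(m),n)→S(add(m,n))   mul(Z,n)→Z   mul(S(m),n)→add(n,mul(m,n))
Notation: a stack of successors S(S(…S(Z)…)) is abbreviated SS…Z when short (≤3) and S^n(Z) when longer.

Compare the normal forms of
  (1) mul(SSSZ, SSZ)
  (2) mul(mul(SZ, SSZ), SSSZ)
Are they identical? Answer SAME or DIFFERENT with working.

Term A:
  start: mul(SSSZ, SSZ)
  [1] add(SSZ, mul(SSZ, SSZ))
  [2] S(add(SZ, mul(SSZ, SSZ)))
  [3] S(S(add(Z, mul(SSZ, SSZ))))
  [4] S(S(mul(SSZ, SSZ)))
  [5] S(S(add(SSZ, mul(SZ, SSZ))))
  [6] S(S(S(add(SZ, mul(SZ, SSZ)))))
  [7] S(S(S(S(add(Z, mul(SZ, SSZ))))))
  [8] S(S(S(S(mul(SZ, SSZ)))))
  [9] S(S(S(S(add(SSZ, mul(Z, SSZ))))))
  [10] S(S(S(S(S(add(SZ, mul(Z, SSZ)))))))
  [11] S(S(S(S(S(S(add(Z, mul(Z, SSZ))))))))
  [12] S(S(S(S(S(S(mul(Z, SSZ)))))))
  [13] S^6(Z)

Term B:
  start: mul(mul(SZ, SSZ), SSSZ)
  [1] mul(add(SSZ, mul(Z, SSZ)), SSSZ)
  [2] mul(S(add(SZ, mul(Z, SSZ))), SSSZ)
  [3] add(SSSZ, mul(add(SZ, mul(Z, SSZ)), SSSZ))
  [4] S(add(SSZ, mul(add(SZ, mul(Z, SSZ)), SSSZ)))
  [5] S(S(add(SZ, mul(add(SZ, mul(Z, SSZ)), SSSZ))))
  [6] S(S(S(add(Z, mul(add(SZ, mul(Z, SSZ)), SSSZ)))))
  [7] S(S(S(mul(add(SZ, mul(Z, SSZ)), SSSZ))))
  [8] S(S(S(mul(S(add(Z, mul(Z, SSZ))), SSSZ))))
  [9] S(S(S(add(SSSZ, mul(add(Z, mul(Z, SSZ)), SSSZ)))))
  [10] S(S(S(S(add(SSZ, mul(add(Z, mul(Z, SSZ)), SSSZ))))))
  [11] S(S(S(S(S(add(SZ, mul(add(Z, mul(Z, SSZ)), SSSZ)))))))
  [12] S(S(S(S(S(S(add(Z, mul(add(Z, mul(Z, SSZ)), SSSZ))))))))
  [13] S(S(S(S(S(S(mul(add(Z, mul(Z, SSZ)), SSSZ)))))))
  [14] S(S(S(S(S(S(mul(mul(Z, SSZ), SSSZ)))))))
  [15] S(S(S(S(S(S(mul(Z, SSSZ)))))))
  [16] S^6(Z)

Answer: SAME — A ⇓ S^6(Z), B ⇓ S^6(Z)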